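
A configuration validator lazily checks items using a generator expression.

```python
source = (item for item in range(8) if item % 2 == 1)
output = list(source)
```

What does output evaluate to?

Step 1: Filter range(8) keeping only odd values:
  item=0: even, excluded
  item=1: odd, included
  item=2: even, excluded
  item=3: odd, included
  item=4: even, excluded
  item=5: odd, included
  item=6: even, excluded
  item=7: odd, included
Therefore output = [1, 3, 5, 7].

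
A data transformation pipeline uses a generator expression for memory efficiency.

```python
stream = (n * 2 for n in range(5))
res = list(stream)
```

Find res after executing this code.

Step 1: For each n in range(5), compute n*2:
  n=0: 0*2 = 0
  n=1: 1*2 = 2
  n=2: 2*2 = 4
  n=3: 3*2 = 6
  n=4: 4*2 = 8
Therefore res = [0, 2, 4, 6, 8].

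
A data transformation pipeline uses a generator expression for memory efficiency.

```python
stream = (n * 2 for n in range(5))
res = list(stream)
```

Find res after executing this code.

Step 1: For each n in range(5), compute n*2:
  n=0: 0*2 = 0
  n=1: 1*2 = 2
  n=2: 2*2 = 4
  n=3: 3*2 = 6
  n=4: 4*2 = 8
Therefore res = [0, 2, 4, 6, 8].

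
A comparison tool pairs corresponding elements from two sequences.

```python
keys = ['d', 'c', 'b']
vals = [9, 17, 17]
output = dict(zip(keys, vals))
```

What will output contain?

Step 1: zip pairs keys with values:
  'd' -> 9
  'c' -> 17
  'b' -> 17
Therefore output = {'d': 9, 'c': 17, 'b': 17}.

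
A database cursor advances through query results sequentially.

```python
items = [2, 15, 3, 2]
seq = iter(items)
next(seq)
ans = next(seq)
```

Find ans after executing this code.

Step 1: Create iterator over [2, 15, 3, 2].
Step 2: next() consumes 2.
Step 3: next() returns 15.
Therefore ans = 15.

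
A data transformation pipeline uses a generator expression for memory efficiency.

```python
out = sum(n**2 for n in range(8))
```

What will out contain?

Step 1: Compute n**2 for each n in range(8):
  n=0: 0**2 = 0
  n=1: 1**2 = 1
  n=2: 2**2 = 4
  n=3: 3**2 = 9
  n=4: 4**2 = 16
  n=5: 5**2 = 25
  n=6: 6**2 = 36
  n=7: 7**2 = 49
Step 2: sum = 0 + 1 + 4 + 9 + 16 + 25 + 36 + 49 = 140.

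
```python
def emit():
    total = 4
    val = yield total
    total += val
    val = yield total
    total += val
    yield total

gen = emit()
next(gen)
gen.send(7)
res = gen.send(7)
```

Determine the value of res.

Step 1: next() -> yield total=4.
Step 2: send(7) -> val=7, total = 4+7 = 11, yield 11.
Step 3: send(7) -> val=7, total = 11+7 = 18, yield 18.
Therefore res = 18.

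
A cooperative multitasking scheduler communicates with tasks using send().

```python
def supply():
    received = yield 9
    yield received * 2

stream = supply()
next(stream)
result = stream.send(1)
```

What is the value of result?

Step 1: next(stream) advances to first yield, producing 9.
Step 2: send(1) resumes, received = 1.
Step 3: yield received * 2 = 1 * 2 = 2.
Therefore result = 2.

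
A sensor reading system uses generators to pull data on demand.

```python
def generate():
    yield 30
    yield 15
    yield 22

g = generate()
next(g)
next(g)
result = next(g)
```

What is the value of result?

Step 1: generate() creates a generator.
Step 2: next(g) yields 30 (consumed and discarded).
Step 3: next(g) yields 15 (consumed and discarded).
Step 4: next(g) yields 22, assigned to result.
Therefore result = 22.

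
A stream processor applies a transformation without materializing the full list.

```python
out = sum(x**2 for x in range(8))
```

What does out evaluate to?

Step 1: Compute x**2 for each x in range(8):
  x=0: 0**2 = 0
  x=1: 1**2 = 1
  x=2: 2**2 = 4
  x=3: 3**2 = 9
  x=4: 4**2 = 16
  x=5: 5**2 = 25
  x=6: 6**2 = 36
  x=7: 7**2 = 49
Step 2: sum = 0 + 1 + 4 + 9 + 16 + 25 + 36 + 49 = 140.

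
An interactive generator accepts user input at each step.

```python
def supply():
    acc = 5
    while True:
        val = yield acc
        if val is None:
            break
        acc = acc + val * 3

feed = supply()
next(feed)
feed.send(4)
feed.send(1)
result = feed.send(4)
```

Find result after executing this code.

Step 1: next() -> yield acc=5.
Step 2: send(4) -> val=4, acc = 5 + 4*3 = 17, yield 17.
Step 3: send(1) -> val=1, acc = 17 + 1*3 = 20, yield 20.
Step 4: send(4) -> val=4, acc = 20 + 4*3 = 32, yield 32.
Therefore result = 32.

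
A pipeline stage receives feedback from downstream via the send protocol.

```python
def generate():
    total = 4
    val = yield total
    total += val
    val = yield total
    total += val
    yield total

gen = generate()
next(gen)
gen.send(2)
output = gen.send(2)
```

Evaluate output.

Step 1: next() -> yield total=4.
Step 2: send(2) -> val=2, total = 4+2 = 6, yield 6.
Step 3: send(2) -> val=2, total = 6+2 = 8, yield 8.
Therefore output = 8.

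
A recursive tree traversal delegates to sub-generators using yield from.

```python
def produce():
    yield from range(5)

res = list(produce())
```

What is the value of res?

Step 1: yield from delegates to the iterable, yielding each element.
Step 2: Collected values: [0, 1, 2, 3, 4].
Therefore res = [0, 1, 2, 3, 4].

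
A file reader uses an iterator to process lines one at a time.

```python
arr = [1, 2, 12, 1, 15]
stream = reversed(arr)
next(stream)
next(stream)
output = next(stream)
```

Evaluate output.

Step 1: reversed([1, 2, 12, 1, 15]) gives iterator: [15, 1, 12, 2, 1].
Step 2: First next() = 15, second next() = 1.
Step 3: Third next() = 12.
Therefore output = 12.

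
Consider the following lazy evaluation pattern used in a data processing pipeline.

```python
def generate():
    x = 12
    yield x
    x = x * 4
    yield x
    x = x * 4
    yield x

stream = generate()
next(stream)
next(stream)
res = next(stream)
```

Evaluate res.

Step 1: Trace through generator execution:
  Yield 1: x starts at 12, yield 12
  Yield 2: x = 12 * 4 = 48, yield 48
  Yield 3: x = 48 * 4 = 192, yield 192
Step 2: First next() gets 12, second next() gets the second value, third next() yields 192.
Therefore res = 192.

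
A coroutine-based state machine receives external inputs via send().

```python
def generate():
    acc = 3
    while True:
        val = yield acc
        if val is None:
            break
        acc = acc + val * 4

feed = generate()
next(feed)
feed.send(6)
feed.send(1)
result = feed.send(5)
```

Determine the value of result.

Step 1: next() -> yield acc=3.
Step 2: send(6) -> val=6, acc = 3 + 6*4 = 27, yield 27.
Step 3: send(1) -> val=1, acc = 27 + 1*4 = 31, yield 31.
Step 4: send(5) -> val=5, acc = 31 + 5*4 = 51, yield 51.
Therefore result = 51.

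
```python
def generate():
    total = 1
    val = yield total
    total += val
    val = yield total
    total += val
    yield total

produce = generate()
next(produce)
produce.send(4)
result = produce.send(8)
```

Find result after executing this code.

Step 1: next() -> yield total=1.
Step 2: send(4) -> val=4, total = 1+4 = 5, yield 5.
Step 3: send(8) -> val=8, total = 5+8 = 13, yield 13.
Therefore result = 13.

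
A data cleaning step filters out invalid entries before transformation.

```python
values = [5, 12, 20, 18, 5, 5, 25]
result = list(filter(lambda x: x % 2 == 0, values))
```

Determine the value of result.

Step 1: Filter elements divisible by 2:
  5 % 2 = 1: removed
  12 % 2 = 0: kept
  20 % 2 = 0: kept
  18 % 2 = 0: kept
  5 % 2 = 1: removed
  5 % 2 = 1: removed
  25 % 2 = 1: removed
Therefore result = [12, 20, 18].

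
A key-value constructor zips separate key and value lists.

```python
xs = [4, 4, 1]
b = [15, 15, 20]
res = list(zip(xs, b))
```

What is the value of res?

Step 1: zip pairs elements at same index:
  Index 0: (4, 15)
  Index 1: (4, 15)
  Index 2: (1, 20)
Therefore res = [(4, 15), (4, 15), (1, 20)].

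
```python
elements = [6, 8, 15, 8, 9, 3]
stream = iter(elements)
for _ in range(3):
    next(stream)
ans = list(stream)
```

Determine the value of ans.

Step 1: Create iterator over [6, 8, 15, 8, 9, 3].
Step 2: Advance 3 positions (consuming [6, 8, 15]).
Step 3: list() collects remaining elements: [8, 9, 3].
Therefore ans = [8, 9, 3].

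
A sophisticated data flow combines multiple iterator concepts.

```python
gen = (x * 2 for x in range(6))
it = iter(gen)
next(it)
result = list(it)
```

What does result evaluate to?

Step 1: Generator produces [0, 2, 4, 6, 8, 10].
Step 2: next(it) consumes first element (0).
Step 3: list(it) collects remaining: [2, 4, 6, 8, 10].
Therefore result = [2, 4, 6, 8, 10].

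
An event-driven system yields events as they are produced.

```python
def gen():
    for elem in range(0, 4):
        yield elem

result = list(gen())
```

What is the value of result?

Step 1: The generator yields each value from range(0, 4).
Step 2: list() consumes all yields: [0, 1, 2, 3].
Therefore result = [0, 1, 2, 3].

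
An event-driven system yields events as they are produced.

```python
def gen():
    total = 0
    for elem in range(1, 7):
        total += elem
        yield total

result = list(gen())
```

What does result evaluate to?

Step 1: Generator accumulates running sum:
  elem=1: total = 1, yield 1
  elem=2: total = 3, yield 3
  elem=3: total = 6, yield 6
  elem=4: total = 10, yield 10
  elem=5: total = 15, yield 15
  elem=6: total = 21, yield 21
Therefore result = [1, 3, 6, 10, 15, 21].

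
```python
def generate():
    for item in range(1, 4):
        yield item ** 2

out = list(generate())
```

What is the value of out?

Step 1: For each item in range(1, 4), yield item**2:
  item=1: yield 1**2 = 1
  item=2: yield 2**2 = 4
  item=3: yield 3**2 = 9
Therefore out = [1, 4, 9].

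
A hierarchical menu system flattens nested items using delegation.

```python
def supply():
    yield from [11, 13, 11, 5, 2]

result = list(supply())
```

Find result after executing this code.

Step 1: yield from delegates to the iterable, yielding each element.
Step 2: Collected values: [11, 13, 11, 5, 2].
Therefore result = [11, 13, 11, 5, 2].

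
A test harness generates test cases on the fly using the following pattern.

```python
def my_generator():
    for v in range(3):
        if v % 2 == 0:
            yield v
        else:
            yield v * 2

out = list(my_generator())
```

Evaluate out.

Step 1: For each v in range(3), yield v if even, else v*2:
  v=0 (even): yield 0
  v=1 (odd): yield 1*2 = 2
  v=2 (even): yield 2
Therefore out = [0, 2, 2].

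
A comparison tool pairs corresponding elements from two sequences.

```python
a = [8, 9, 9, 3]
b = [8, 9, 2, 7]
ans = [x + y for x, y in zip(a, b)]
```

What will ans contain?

Step 1: Add corresponding elements:
  8 + 8 = 16
  9 + 9 = 18
  9 + 2 = 11
  3 + 7 = 10
Therefore ans = [16, 18, 11, 10].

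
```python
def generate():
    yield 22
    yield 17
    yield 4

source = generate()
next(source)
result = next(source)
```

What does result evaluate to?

Step 1: generate() creates a generator.
Step 2: next(source) yields 22 (consumed and discarded).
Step 3: next(source) yields 17, assigned to result.
Therefore result = 17.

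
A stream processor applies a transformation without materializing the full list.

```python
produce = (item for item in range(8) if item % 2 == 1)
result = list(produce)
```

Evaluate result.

Step 1: Filter range(8) keeping only odd values:
  item=0: even, excluded
  item=1: odd, included
  item=2: even, excluded
  item=3: odd, included
  item=4: even, excluded
  item=5: odd, included
  item=6: even, excluded
  item=7: odd, included
Therefore result = [1, 3, 5, 7].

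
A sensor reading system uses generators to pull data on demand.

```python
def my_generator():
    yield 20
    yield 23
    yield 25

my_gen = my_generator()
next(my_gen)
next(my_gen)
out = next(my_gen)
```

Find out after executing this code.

Step 1: my_generator() creates a generator.
Step 2: next(my_gen) yields 20 (consumed and discarded).
Step 3: next(my_gen) yields 23 (consumed and discarded).
Step 4: next(my_gen) yields 25, assigned to out.
Therefore out = 25.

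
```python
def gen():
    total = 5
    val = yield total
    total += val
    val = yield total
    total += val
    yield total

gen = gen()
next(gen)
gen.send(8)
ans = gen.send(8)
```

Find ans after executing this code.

Step 1: next() -> yield total=5.
Step 2: send(8) -> val=8, total = 5+8 = 13, yield 13.
Step 3: send(8) -> val=8, total = 13+8 = 21, yield 21.
Therefore ans = 21.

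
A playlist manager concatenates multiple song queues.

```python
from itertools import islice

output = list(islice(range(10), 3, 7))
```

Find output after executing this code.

Step 1: islice(range(10), 3, 7) takes elements at indices [3, 7).
Step 2: Elements: [3, 4, 5, 6].
Therefore output = [3, 4, 5, 6].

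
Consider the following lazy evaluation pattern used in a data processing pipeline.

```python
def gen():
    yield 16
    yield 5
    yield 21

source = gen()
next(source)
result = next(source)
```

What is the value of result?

Step 1: gen() creates a generator.
Step 2: next(source) yields 16 (consumed and discarded).
Step 3: next(source) yields 5, assigned to result.
Therefore result = 5.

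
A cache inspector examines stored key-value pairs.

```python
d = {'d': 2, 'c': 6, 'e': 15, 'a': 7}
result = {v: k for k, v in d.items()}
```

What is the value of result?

Step 1: Invert dict (swap keys and values):
  'd': 2 -> 2: 'd'
  'c': 6 -> 6: 'c'
  'e': 15 -> 15: 'e'
  'a': 7 -> 7: 'a'
Therefore result = {2: 'd', 6: 'c', 15: 'e', 7: 'a'}.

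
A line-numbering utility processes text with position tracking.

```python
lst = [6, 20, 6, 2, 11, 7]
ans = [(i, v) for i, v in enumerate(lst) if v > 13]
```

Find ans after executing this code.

Step 1: Filter enumerate([6, 20, 6, 2, 11, 7]) keeping v > 13:
  (0, 6): 6 <= 13, excluded
  (1, 20): 20 > 13, included
  (2, 6): 6 <= 13, excluded
  (3, 2): 2 <= 13, excluded
  (4, 11): 11 <= 13, excluded
  (5, 7): 7 <= 13, excluded
Therefore ans = [(1, 20)].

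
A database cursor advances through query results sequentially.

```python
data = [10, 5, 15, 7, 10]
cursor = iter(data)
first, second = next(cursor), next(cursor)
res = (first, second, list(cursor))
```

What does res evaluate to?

Step 1: Create iterator over [10, 5, 15, 7, 10].
Step 2: first = 10, second = 5.
Step 3: Remaining elements: [15, 7, 10].
Therefore res = (10, 5, [15, 7, 10]).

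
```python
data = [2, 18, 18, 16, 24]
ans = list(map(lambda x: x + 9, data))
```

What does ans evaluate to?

Step 1: Apply lambda x: x + 9 to each element:
  2 -> 11
  18 -> 27
  18 -> 27
  16 -> 25
  24 -> 33
Therefore ans = [11, 27, 27, 25, 33].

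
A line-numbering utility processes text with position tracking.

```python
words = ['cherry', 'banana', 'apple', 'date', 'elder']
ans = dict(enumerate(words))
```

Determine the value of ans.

Step 1: enumerate pairs indices with words:
  0 -> 'cherry'
  1 -> 'banana'
  2 -> 'apple'
  3 -> 'date'
  4 -> 'elder'
Therefore ans = {0: 'cherry', 1: 'banana', 2: 'apple', 3: 'date', 4: 'elder'}.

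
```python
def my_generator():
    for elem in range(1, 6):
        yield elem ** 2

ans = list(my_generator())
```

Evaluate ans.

Step 1: For each elem in range(1, 6), yield elem**2:
  elem=1: yield 1**2 = 1
  elem=2: yield 2**2 = 4
  elem=3: yield 3**2 = 9
  elem=4: yield 4**2 = 16
  elem=5: yield 5**2 = 25
Therefore ans = [1, 4, 9, 16, 25].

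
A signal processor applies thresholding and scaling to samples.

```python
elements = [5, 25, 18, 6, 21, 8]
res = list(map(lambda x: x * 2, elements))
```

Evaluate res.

Step 1: Apply lambda x: x * 2 to each element:
  5 -> 10
  25 -> 50
  18 -> 36
  6 -> 12
  21 -> 42
  8 -> 16
Therefore res = [10, 50, 36, 12, 42, 16].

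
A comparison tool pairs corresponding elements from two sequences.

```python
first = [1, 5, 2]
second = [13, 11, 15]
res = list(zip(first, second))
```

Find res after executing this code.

Step 1: zip pairs elements at same index:
  Index 0: (1, 13)
  Index 1: (5, 11)
  Index 2: (2, 15)
Therefore res = [(1, 13), (5, 11), (2, 15)].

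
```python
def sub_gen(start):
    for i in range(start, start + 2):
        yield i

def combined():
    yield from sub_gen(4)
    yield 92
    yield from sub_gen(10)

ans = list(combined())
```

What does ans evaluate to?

Step 1: combined() delegates to sub_gen(4):
  yield 4
  yield 5
Step 2: yield 92
Step 3: Delegates to sub_gen(10):
  yield 10
  yield 11
Therefore ans = [4, 5, 92, 10, 11].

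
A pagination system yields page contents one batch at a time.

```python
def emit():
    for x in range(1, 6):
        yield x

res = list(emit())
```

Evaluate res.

Step 1: The generator yields each value from range(1, 6).
Step 2: list() consumes all yields: [1, 2, 3, 4, 5].
Therefore res = [1, 2, 3, 4, 5].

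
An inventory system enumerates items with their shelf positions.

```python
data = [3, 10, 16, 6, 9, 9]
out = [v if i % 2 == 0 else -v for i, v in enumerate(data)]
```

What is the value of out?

Step 1: For each (i, v), keep v if i is even, negate if odd:
  i=0 (even): keep 3
  i=1 (odd): negate to -10
  i=2 (even): keep 16
  i=3 (odd): negate to -6
  i=4 (even): keep 9
  i=5 (odd): negate to -9
Therefore out = [3, -10, 16, -6, 9, -9].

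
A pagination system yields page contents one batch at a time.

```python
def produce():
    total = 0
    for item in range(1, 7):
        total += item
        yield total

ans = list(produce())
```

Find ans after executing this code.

Step 1: Generator accumulates running sum:
  item=1: total = 1, yield 1
  item=2: total = 3, yield 3
  item=3: total = 6, yield 6
  item=4: total = 10, yield 10
  item=5: total = 15, yield 15
  item=6: total = 21, yield 21
Therefore ans = [1, 3, 6, 10, 15, 21].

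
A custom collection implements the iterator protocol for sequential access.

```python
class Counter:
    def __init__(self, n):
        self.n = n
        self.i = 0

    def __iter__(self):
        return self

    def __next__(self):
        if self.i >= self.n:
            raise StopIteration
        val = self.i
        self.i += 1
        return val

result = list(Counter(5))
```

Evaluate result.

Step 1: Counter(5) creates an iterator counting 0 to 4.
Step 2: list() consumes all values: [0, 1, 2, 3, 4].
Therefore result = [0, 1, 2, 3, 4].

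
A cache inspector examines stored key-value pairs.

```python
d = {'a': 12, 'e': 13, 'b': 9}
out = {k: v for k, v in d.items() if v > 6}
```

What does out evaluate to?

Step 1: Filter items where value > 6:
  'a': 12 > 6: kept
  'e': 13 > 6: kept
  'b': 9 > 6: kept
Therefore out = {'a': 12, 'e': 13, 'b': 9}.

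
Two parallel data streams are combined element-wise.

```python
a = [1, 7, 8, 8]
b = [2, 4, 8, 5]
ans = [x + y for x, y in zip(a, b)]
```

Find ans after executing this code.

Step 1: Add corresponding elements:
  1 + 2 = 3
  7 + 4 = 11
  8 + 8 = 16
  8 + 5 = 13
Therefore ans = [3, 11, 16, 13].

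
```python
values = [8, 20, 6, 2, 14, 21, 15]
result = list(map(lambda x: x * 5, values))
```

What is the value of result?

Step 1: Apply lambda x: x * 5 to each element:
  8 -> 40
  20 -> 100
  6 -> 30
  2 -> 10
  14 -> 70
  21 -> 105
  15 -> 75
Therefore result = [40, 100, 30, 10, 70, 105, 75].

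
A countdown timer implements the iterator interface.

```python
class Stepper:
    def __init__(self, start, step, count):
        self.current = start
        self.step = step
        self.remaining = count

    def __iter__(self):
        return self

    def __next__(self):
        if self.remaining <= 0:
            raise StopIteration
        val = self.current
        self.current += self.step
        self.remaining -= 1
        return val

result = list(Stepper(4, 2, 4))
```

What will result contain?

Step 1: Stepper starts at 4, increments by 2, for 4 steps:
  Yield 4, then current += 2
  Yield 6, then current += 2
  Yield 8, then current += 2
  Yield 10, then current += 2
Therefore result = [4, 6, 8, 10].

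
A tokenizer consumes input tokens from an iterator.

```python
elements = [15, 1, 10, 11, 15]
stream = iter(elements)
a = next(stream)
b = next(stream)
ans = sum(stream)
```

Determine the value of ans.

Step 1: Create iterator over [15, 1, 10, 11, 15].
Step 2: a = next() = 15, b = next() = 1.
Step 3: sum() of remaining [10, 11, 15] = 36.
Therefore ans = 36.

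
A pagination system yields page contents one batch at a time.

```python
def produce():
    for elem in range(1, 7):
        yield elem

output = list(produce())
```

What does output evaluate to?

Step 1: The generator yields each value from range(1, 7).
Step 2: list() consumes all yields: [1, 2, 3, 4, 5, 6].
Therefore output = [1, 2, 3, 4, 5, 6].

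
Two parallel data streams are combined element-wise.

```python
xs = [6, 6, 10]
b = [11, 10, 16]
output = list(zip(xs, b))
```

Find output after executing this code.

Step 1: zip pairs elements at same index:
  Index 0: (6, 11)
  Index 1: (6, 10)
  Index 2: (10, 16)
Therefore output = [(6, 11), (6, 10), (10, 16)].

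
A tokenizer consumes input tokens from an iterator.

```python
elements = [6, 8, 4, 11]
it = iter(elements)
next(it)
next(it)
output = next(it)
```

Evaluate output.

Step 1: Create iterator over [6, 8, 4, 11].
Step 2: next() consumes 6.
Step 3: next() consumes 8.
Step 4: next() returns 4.
Therefore output = 4.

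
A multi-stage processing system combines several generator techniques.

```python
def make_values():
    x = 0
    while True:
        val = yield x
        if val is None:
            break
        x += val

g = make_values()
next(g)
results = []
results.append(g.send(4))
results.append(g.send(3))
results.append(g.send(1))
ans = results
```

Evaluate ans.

Step 1: next(g) -> yield 0.
Step 2: send(4) -> x = 4, yield 4.
Step 3: send(3) -> x = 7, yield 7.
Step 4: send(1) -> x = 8, yield 8.
Therefore ans = [4, 7, 8].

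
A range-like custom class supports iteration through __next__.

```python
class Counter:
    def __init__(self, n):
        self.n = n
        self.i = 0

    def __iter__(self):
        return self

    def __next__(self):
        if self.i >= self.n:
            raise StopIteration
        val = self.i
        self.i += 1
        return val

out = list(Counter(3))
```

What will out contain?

Step 1: Counter(3) creates an iterator counting 0 to 2.
Step 2: list() consumes all values: [0, 1, 2].
Therefore out = [0, 1, 2].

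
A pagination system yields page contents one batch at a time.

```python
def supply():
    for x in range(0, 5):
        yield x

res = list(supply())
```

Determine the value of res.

Step 1: The generator yields each value from range(0, 5).
Step 2: list() consumes all yields: [0, 1, 2, 3, 4].
Therefore res = [0, 1, 2, 3, 4].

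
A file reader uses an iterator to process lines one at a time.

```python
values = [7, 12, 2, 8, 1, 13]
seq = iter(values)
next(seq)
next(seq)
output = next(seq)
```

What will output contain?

Step 1: Create iterator over [7, 12, 2, 8, 1, 13].
Step 2: next() consumes 7.
Step 3: next() consumes 12.
Step 4: next() returns 2.
Therefore output = 2.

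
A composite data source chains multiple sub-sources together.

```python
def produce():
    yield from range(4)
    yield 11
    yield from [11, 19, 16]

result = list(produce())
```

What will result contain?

Step 1: Trace yields in order:
  yield 0
  yield 1
  yield 2
  yield 3
  yield 11
  yield 11
  yield 19
  yield 16
Therefore result = [0, 1, 2, 3, 11, 11, 19, 16].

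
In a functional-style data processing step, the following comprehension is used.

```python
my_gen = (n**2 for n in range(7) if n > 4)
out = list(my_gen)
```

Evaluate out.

Step 1: For range(7), keep n > 4, then square:
  n=0: 0 <= 4, excluded
  n=1: 1 <= 4, excluded
  n=2: 2 <= 4, excluded
  n=3: 3 <= 4, excluded
  n=4: 4 <= 4, excluded
  n=5: 5 > 4, yield 5**2 = 25
  n=6: 6 > 4, yield 6**2 = 36
Therefore out = [25, 36].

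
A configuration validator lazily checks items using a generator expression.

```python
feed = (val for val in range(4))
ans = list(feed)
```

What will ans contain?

Step 1: Generator expression iterates range(4): [0, 1, 2, 3].
Step 2: list() collects all values.
Therefore ans = [0, 1, 2, 3].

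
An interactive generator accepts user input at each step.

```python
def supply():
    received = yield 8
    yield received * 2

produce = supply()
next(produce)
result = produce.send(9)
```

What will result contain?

Step 1: next(produce) advances to first yield, producing 8.
Step 2: send(9) resumes, received = 9.
Step 3: yield received * 2 = 9 * 2 = 18.
Therefore result = 18.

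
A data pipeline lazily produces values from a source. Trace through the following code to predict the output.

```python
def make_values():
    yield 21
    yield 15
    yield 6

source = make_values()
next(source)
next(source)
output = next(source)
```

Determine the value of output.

Step 1: make_values() creates a generator.
Step 2: next(source) yields 21 (consumed and discarded).
Step 3: next(source) yields 15 (consumed and discarded).
Step 4: next(source) yields 6, assigned to output.
Therefore output = 6.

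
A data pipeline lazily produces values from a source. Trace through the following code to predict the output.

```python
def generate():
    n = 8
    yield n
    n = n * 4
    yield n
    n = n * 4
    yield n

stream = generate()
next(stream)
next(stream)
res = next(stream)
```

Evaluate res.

Step 1: Trace through generator execution:
  Yield 1: n starts at 8, yield 8
  Yield 2: n = 8 * 4 = 32, yield 32
  Yield 3: n = 32 * 4 = 128, yield 128
Step 2: First next() gets 8, second next() gets the second value, third next() yields 128.
Therefore res = 128.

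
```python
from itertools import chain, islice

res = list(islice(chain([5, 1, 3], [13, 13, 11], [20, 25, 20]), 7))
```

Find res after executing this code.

Step 1: chain([5, 1, 3], [13, 13, 11], [20, 25, 20]) = [5, 1, 3, 13, 13, 11, 20, 25, 20].
Step 2: islice takes first 7 elements: [5, 1, 3, 13, 13, 11, 20].
Therefore res = [5, 1, 3, 13, 13, 11, 20].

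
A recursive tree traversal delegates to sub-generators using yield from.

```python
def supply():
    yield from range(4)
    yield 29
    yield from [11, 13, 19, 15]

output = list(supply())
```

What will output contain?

Step 1: Trace yields in order:
  yield 0
  yield 1
  yield 2
  yield 3
  yield 29
  yield 11
  yield 13
  yield 19
  yield 15
Therefore output = [0, 1, 2, 3, 29, 11, 13, 19, 15].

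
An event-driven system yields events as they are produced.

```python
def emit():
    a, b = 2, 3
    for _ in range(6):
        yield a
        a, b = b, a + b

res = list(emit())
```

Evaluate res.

Step 1: Fibonacci-like sequence starting with a=2, b=3:
  Iteration 1: yield a=2, then a,b = 3,5
  Iteration 2: yield a=3, then a,b = 5,8
  Iteration 3: yield a=5, then a,b = 8,13
  Iteration 4: yield a=8, then a,b = 13,21
  Iteration 5: yield a=13, then a,b = 21,34
  Iteration 6: yield a=21, then a,b = 34,55
Therefore res = [2, 3, 5, 8, 13, 21].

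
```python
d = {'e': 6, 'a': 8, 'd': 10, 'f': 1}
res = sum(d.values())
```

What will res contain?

Step 1: d.values() = [6, 8, 10, 1].
Step 2: sum = 25.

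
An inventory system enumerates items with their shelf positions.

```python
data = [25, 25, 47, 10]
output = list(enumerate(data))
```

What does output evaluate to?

Step 1: enumerate pairs each element with its index:
  (0, 25)
  (1, 25)
  (2, 47)
  (3, 10)
Therefore output = [(0, 25), (1, 25), (2, 47), (3, 10)].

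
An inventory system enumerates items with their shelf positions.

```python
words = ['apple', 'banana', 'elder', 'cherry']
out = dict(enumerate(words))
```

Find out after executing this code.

Step 1: enumerate pairs indices with words:
  0 -> 'apple'
  1 -> 'banana'
  2 -> 'elder'
  3 -> 'cherry'
Therefore out = {0: 'apple', 1: 'banana', 2: 'elder', 3: 'cherry'}.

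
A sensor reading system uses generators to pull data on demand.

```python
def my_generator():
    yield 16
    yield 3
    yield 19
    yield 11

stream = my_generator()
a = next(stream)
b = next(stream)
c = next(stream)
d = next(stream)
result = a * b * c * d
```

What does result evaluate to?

Step 1: Create generator and consume all values:
  a = next(stream) = 16
  b = next(stream) = 3
  c = next(stream) = 19
  d = next(stream) = 11
Step 2: result = 16 * 3 * 19 * 11 = 10032.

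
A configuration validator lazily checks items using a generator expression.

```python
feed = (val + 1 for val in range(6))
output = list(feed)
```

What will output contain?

Step 1: For each val in range(6), compute val+1:
  val=0: 0+1 = 1
  val=1: 1+1 = 2
  val=2: 2+1 = 3
  val=3: 3+1 = 4
  val=4: 4+1 = 5
  val=5: 5+1 = 6
Therefore output = [1, 2, 3, 4, 5, 6].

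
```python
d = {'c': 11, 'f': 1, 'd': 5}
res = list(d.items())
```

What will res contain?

Step 1: d.items() returns (key, value) pairs in insertion order.
Therefore res = [('c', 11), ('f', 1), ('d', 5)].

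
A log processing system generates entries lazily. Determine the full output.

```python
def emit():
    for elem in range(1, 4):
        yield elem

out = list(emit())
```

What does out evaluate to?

Step 1: The generator yields each value from range(1, 4).
Step 2: list() consumes all yields: [1, 2, 3].
Therefore out = [1, 2, 3].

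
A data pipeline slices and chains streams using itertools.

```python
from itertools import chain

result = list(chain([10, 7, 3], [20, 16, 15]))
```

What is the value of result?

Step 1: chain() concatenates iterables: [10, 7, 3] + [20, 16, 15].
Therefore result = [10, 7, 3, 20, 16, 15].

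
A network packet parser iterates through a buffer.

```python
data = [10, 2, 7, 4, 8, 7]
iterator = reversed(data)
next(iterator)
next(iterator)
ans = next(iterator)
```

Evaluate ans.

Step 1: reversed([10, 2, 7, 4, 8, 7]) gives iterator: [7, 8, 4, 7, 2, 10].
Step 2: First next() = 7, second next() = 8.
Step 3: Third next() = 4.
Therefore ans = 4.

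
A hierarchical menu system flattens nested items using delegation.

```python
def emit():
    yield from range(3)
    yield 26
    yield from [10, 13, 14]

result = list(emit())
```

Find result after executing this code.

Step 1: Trace yields in order:
  yield 0
  yield 1
  yield 2
  yield 26
  yield 10
  yield 13
  yield 14
Therefore result = [0, 1, 2, 26, 10, 13, 14].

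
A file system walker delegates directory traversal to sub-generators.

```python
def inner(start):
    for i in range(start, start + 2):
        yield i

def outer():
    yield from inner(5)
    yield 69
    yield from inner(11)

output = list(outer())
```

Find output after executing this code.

Step 1: outer() delegates to inner(5):
  yield 5
  yield 6
Step 2: yield 69
Step 3: Delegates to inner(11):
  yield 11
  yield 12
Therefore output = [5, 6, 69, 11, 12].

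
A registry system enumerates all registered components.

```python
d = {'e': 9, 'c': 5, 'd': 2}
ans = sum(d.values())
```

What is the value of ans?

Step 1: d.values() = [9, 5, 2].
Step 2: sum = 16.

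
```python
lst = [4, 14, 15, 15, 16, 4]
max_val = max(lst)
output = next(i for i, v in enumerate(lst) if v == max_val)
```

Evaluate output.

Step 1: max([4, 14, 15, 15, 16, 4]) = 16.
Step 2: Find first index where value == 16:
  Index 0: 4 != 16
  Index 1: 14 != 16
  Index 2: 15 != 16
  Index 3: 15 != 16
  Index 4: 16 == 16, found!
Therefore output = 4.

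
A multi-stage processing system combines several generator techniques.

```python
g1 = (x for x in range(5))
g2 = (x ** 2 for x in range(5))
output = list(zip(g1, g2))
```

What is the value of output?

Step 1: g1 produces [0, 1, 2, 3, 4].
Step 2: g2 produces [0, 1, 4, 9, 16].
Step 3: zip pairs them: [(0, 0), (1, 1), (2, 4), (3, 9), (4, 16)].
Therefore output = [(0, 0), (1, 1), (2, 4), (3, 9), (4, 16)].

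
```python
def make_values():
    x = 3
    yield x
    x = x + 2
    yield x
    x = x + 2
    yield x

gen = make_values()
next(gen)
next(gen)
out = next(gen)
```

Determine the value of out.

Step 1: Trace through generator execution:
  Yield 1: x starts at 3, yield 3
  Yield 2: x = 3 + 2 = 5, yield 5
  Yield 3: x = 5 + 2 = 7, yield 7
Step 2: First next() gets 3, second next() gets the second value, third next() yields 7.
Therefore out = 7.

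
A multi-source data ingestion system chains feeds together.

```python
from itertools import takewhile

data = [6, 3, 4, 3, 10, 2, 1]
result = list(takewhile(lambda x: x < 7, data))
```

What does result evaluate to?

Step 1: takewhile stops at first element >= 7:
  6 < 7: take
  3 < 7: take
  4 < 7: take
  3 < 7: take
  10 >= 7: stop
Therefore result = [6, 3, 4, 3].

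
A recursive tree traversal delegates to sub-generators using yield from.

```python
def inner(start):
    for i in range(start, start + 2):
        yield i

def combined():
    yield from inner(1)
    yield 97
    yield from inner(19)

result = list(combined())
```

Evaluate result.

Step 1: combined() delegates to inner(1):
  yield 1
  yield 2
Step 2: yield 97
Step 3: Delegates to inner(19):
  yield 19
  yield 20
Therefore result = [1, 2, 97, 19, 20].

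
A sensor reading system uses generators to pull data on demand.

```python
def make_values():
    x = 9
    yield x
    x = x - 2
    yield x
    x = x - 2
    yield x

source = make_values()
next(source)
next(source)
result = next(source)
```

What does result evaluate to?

Step 1: Trace through generator execution:
  Yield 1: x starts at 9, yield 9
  Yield 2: x = 9 - 2 = 7, yield 7
  Yield 3: x = 7 - 2 = 5, yield 5
Step 2: First next() gets 9, second next() gets the second value, third next() yields 5.
Therefore result = 5.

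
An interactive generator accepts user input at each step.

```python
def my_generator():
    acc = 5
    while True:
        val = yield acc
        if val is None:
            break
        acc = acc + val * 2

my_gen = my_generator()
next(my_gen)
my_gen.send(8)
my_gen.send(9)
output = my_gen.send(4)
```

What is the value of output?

Step 1: next() -> yield acc=5.
Step 2: send(8) -> val=8, acc = 5 + 8*2 = 21, yield 21.
Step 3: send(9) -> val=9, acc = 21 + 9*2 = 39, yield 39.
Step 4: send(4) -> val=4, acc = 39 + 4*2 = 47, yield 47.
Therefore output = 47.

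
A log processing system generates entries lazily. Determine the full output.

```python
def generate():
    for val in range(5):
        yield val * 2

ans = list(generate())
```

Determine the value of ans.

Step 1: For each val in range(5), yield val * 2:
  val=0: yield 0 * 2 = 0
  val=1: yield 1 * 2 = 2
  val=2: yield 2 * 2 = 4
  val=3: yield 3 * 2 = 6
  val=4: yield 4 * 2 = 8
Therefore ans = [0, 2, 4, 6, 8].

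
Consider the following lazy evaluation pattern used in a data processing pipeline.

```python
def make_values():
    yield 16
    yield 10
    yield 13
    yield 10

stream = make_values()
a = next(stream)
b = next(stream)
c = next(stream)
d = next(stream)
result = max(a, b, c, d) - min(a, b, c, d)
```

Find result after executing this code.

Step 1: Create generator and consume all values:
  a = next(stream) = 16
  b = next(stream) = 10
  c = next(stream) = 13
  d = next(stream) = 10
Step 2: max = 16, min = 10, result = 16 - 10 = 6.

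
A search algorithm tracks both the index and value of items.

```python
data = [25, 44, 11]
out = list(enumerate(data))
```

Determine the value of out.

Step 1: enumerate pairs each element with its index:
  (0, 25)
  (1, 44)
  (2, 11)
Therefore out = [(0, 25), (1, 44), (2, 11)].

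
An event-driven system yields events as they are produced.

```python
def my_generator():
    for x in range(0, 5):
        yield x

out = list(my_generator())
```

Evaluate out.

Step 1: The generator yields each value from range(0, 5).
Step 2: list() consumes all yields: [0, 1, 2, 3, 4].
Therefore out = [0, 1, 2, 3, 4].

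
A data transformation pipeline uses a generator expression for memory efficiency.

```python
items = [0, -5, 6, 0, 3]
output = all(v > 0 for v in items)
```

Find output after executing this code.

Step 1: Check v > 0 for each element in [0, -5, 6, 0, 3]:
  0 > 0: False
  -5 > 0: False
  6 > 0: True
  0 > 0: False
  3 > 0: True
Step 2: all() returns False.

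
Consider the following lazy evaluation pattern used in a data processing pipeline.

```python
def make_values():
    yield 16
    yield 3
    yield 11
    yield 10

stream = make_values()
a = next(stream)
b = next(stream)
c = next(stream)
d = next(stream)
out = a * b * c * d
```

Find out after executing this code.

Step 1: Create generator and consume all values:
  a = next(stream) = 16
  b = next(stream) = 3
  c = next(stream) = 11
  d = next(stream) = 10
Step 2: out = 16 * 3 * 11 * 10 = 5280.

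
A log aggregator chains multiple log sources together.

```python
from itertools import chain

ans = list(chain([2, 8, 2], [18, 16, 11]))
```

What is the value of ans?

Step 1: chain() concatenates iterables: [2, 8, 2] + [18, 16, 11].
Therefore ans = [2, 8, 2, 18, 16, 11].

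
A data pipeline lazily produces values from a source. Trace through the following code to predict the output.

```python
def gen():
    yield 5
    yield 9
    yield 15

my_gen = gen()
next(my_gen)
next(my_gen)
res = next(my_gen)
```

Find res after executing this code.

Step 1: gen() creates a generator.
Step 2: next(my_gen) yields 5 (consumed and discarded).
Step 3: next(my_gen) yields 9 (consumed and discarded).
Step 4: next(my_gen) yields 15, assigned to res.
Therefore res = 15.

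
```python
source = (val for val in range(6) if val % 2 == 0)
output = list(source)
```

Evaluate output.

Step 1: Filter range(6) keeping only even values:
  val=0: even, included
  val=1: odd, excluded
  val=2: even, included
  val=3: odd, excluded
  val=4: even, included
  val=5: odd, excluded
Therefore output = [0, 2, 4].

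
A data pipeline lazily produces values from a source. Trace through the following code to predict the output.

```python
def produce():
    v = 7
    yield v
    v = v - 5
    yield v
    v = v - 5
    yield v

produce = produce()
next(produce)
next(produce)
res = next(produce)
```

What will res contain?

Step 1: Trace through generator execution:
  Yield 1: v starts at 7, yield 7
  Yield 2: v = 7 - 5 = 2, yield 2
  Yield 3: v = 2 - 5 = -3, yield -3
Step 2: First next() gets 7, second next() gets the second value, third next() yields -3.
Therefore res = -3.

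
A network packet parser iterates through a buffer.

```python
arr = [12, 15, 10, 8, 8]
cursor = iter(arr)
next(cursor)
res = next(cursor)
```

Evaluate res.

Step 1: Create iterator over [12, 15, 10, 8, 8].
Step 2: next() consumes 12.
Step 3: next() returns 15.
Therefore res = 15.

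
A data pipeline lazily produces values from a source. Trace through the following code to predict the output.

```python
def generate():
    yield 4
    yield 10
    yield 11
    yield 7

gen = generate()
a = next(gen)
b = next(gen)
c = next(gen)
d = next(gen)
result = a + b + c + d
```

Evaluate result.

Step 1: Create generator and consume all values:
  a = next(gen) = 4
  b = next(gen) = 10
  c = next(gen) = 11
  d = next(gen) = 7
Step 2: result = 4 + 10 + 11 + 7 = 32.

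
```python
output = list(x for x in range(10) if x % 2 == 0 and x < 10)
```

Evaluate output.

Step 1: Filter range(10) where x % 2 == 0 and x < 10:
  x=0: both conditions met, included
  x=1: excluded (1 % 2 != 0)
  x=2: both conditions met, included
  x=3: excluded (3 % 2 != 0)
  x=4: both conditions met, included
  x=5: excluded (5 % 2 != 0)
  x=6: both conditions met, included
  x=7: excluded (7 % 2 != 0)
  x=8: both conditions met, included
  x=9: excluded (9 % 2 != 0)
Therefore output = [0, 2, 4, 6, 8].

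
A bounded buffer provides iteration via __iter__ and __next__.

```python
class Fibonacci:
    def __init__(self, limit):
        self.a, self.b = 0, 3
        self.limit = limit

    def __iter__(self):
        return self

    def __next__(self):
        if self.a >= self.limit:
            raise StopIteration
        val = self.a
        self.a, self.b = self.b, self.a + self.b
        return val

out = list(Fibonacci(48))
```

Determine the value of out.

Step 1: Fibonacci-like sequence (a=0, b=3) until >= 48:
  Yield 0, then a,b = 3,3
  Yield 3, then a,b = 3,6
  Yield 3, then a,b = 6,9
  Yield 6, then a,b = 9,15
  Yield 9, then a,b = 15,24
  Yield 15, then a,b = 24,39
  Yield 24, then a,b = 39,63
  Yield 39, then a,b = 63,102
Step 2: 63 >= 48, stop.
Therefore out = [0, 3, 3, 6, 9, 15, 24, 39].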